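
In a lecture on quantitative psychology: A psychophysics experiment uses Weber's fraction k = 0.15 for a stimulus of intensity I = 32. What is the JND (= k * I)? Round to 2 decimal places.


JND = k * I
JND = 0.15 * 32
= 4.80


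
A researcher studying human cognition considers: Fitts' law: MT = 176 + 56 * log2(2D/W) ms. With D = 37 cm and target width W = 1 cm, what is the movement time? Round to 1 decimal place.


MT = 176 + 56 * log2(2*37/1)
2D/W = 74.0
log2(74.0) = 6.2095
MT = 176 + 56 * 6.2095
= 523.7 ms


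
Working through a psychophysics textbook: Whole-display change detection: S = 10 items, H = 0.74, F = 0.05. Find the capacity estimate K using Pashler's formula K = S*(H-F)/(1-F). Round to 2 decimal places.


K = S * (H - F) / (1 - F)
H - F = 0.69
1 - F = 0.95
K = 10 * 0.69 / 0.95
= 7.26


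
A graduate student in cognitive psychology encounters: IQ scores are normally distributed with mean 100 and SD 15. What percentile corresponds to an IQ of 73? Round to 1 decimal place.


z = (IQ - mean) / SD
z = (73 - 100) / 15 = -1.8
Percentile = Phi(-1.8) * 100
Phi(-1.8) = 0.03593
= 3.6


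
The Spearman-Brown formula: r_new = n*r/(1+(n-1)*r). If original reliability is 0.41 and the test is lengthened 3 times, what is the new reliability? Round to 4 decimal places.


r_new = n*r / (1 + (n-1)*r)
Numerator = 3 * 0.41 = 1.23
Denominator = 1 + 2 * 0.41 = 1.82
r_new = 1.23 / 1.82
= 0.6758


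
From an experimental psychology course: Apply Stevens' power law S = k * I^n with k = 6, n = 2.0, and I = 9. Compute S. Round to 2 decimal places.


S = 6 * 9^2.0
9^2.0 = 81.0
S = 6 * 81.0
= 486.00


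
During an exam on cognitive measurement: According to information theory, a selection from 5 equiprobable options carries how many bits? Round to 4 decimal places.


H = log2(n)
H = log2(5)
= 2.3219


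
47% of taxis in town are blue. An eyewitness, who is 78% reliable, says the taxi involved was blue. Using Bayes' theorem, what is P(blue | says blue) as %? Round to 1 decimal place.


P(blue | says blue) = P(says blue | blue)*P(blue) / [P(says blue | blue)*P(blue) + P(says blue | not blue)*P(not blue)]
Numerator = 0.78 * 0.47 = 0.3666
False identification = 0.22 * 0.53 = 0.1166
P = 0.3666 / (0.3666 + 0.1166)
= 0.3666 / 0.4832
As percentage = 75.9


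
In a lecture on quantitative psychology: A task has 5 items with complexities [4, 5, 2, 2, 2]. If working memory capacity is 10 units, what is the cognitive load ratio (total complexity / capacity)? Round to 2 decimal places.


Total complexity = 4 + 5 + 2 + 2 + 2 = 15
Load = total / capacity = 15 / 10
= 1.50


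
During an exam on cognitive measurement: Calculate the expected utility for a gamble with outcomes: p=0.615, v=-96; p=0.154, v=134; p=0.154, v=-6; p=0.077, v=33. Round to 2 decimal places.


EU = sum(p_i * v_i)
0.615 * -96 = -59.04
0.154 * 134 = 20.636
0.154 * -6 = -0.924
0.077 * 33 = 2.541
EU = -59.04 + 20.636 + -0.924 + 2.541
= -36.79


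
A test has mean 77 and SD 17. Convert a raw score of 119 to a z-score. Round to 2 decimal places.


z = (X - mu) / sigma
= (119 - 77) / 17
= 42 / 17
= 2.47


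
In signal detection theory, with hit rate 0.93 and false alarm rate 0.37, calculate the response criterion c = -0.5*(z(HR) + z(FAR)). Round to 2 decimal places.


c = -0.5 * (z(HR) + z(FAR))
z(0.93) = 1.4758
z(0.37) = -0.3319
c = -0.5 * (1.4758 + -0.3319)
= -0.5 * 1.1439
= -0.57


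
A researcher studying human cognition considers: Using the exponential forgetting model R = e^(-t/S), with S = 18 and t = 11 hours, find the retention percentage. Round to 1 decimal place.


R = e^(-t/S)
-t/S = -11/18 = -0.611111
R = e^(-0.611111) = 0.542748
Percentage = 0.542748 * 100
= 54.3


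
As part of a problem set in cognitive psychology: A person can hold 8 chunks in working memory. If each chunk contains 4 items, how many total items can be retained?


Total items = chunks * items_per_chunk
= 8 * 4
= 32


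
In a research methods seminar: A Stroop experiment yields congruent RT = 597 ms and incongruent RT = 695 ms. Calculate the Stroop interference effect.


Stroop effect = RT(incongruent) - RT(congruent)
= 695 - 597
= 98 ms


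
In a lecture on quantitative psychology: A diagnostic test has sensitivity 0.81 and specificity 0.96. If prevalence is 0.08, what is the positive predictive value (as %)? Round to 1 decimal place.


PPV = (sens * prev) / (sens * prev + (1-spec) * (1-prev))
Numerator = 0.81 * 0.08 = 0.0648
P(positive and no disease) = (1 - spec) * (1 - prev) = (1 - 0.96) * (1 - 0.08) = 0.0368
Denominator = 0.0648 + 0.0368 = 0.1016
PPV = 0.0648 / 0.1016 = 0.637795
As percentage = 63.8


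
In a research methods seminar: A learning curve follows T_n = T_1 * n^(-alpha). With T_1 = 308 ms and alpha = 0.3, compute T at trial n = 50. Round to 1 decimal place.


T_n = 308 * 50^(-0.3)
50^(-0.3) = 0.309249
T_n = 308 * 0.309249
= 95.2 ms


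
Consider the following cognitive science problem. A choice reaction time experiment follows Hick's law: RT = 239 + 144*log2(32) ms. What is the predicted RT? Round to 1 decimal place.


RT = 239 + 144 * log2(32)
log2(32) = 5.0
RT = 239 + 144 * 5.0
= 239 + 720.0
= 959.0 ms


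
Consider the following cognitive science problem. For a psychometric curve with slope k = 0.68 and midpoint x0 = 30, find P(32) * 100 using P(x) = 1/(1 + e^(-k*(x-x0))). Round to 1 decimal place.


P(x) = 1/(1 + e^(-0.68*(32 - 30)))
Exponent = -0.68 * 2 = -1.36
e^(-1.36) = 0.256661
P = 1/(1 + 0.256661) = 0.79576
Percentage = 79.6


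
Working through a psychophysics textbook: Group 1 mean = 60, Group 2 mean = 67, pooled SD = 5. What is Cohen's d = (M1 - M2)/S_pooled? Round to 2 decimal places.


Cohen's d = (M1 - M2) / S_pooled
= (60 - 67) / 5
= -7 / 5
= -1.40


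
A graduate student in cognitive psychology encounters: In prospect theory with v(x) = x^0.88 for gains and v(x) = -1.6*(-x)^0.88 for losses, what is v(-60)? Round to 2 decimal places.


Since x = -60 < 0, use v(x) = -lambda*(-x)^alpha
(-x) = 60
60^0.88 = 36.709
v(-60) = -1.6 * 36.709
= -58.73


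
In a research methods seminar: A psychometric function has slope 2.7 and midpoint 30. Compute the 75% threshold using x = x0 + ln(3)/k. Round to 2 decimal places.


At P = 0.75: 0.75 = 1/(1 + e^(-k*(x-x0)))
Solving: e^(-k*(x-x0)) = 1/3
x = x0 + ln(3)/k
ln(3) = 1.0986
x = 30 + 1.0986/2.7
= 30 + 0.4069
= 30.41


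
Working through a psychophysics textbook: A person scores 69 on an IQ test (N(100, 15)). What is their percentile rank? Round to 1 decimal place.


z = (IQ - mean) / SD
z = (69 - 100) / 15 = -2.0667
Percentile = Phi(-2.0667) * 100
Phi(-2.0667) = 0.019381
= 1.9


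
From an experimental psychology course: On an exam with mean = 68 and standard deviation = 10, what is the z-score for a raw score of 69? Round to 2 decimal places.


z = (X - mu) / sigma
= (69 - 68) / 10
= 1 / 10
= 0.10


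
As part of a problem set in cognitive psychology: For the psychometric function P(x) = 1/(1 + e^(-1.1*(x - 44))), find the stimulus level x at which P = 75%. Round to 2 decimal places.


At P = 0.75: 0.75 = 1/(1 + e^(-k*(x-x0)))
Solving: e^(-k*(x-x0)) = 1/3
x = x0 + ln(3)/k
ln(3) = 1.0986
x = 44 + 1.0986/1.1
= 44 + 0.9987
= 45.00


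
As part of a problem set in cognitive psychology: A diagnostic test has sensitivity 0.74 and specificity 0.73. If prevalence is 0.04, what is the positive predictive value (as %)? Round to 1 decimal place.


PPV = (sens * prev) / (sens * prev + (1-spec) * (1-prev))
Numerator = 0.74 * 0.04 = 0.0296
P(positive and no disease) = (1 - spec) * (1 - prev) = (1 - 0.73) * (1 - 0.04) = 0.2592
Denominator = 0.0296 + 0.2592 = 0.2888
PPV = 0.0296 / 0.2888 = 0.102493
As percentage = 10.2


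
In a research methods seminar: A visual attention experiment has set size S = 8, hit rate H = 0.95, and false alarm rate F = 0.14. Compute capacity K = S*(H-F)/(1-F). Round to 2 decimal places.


K = S * (H - F) / (1 - F)
H - F = 0.81
1 - F = 0.86
K = 8 * 0.81 / 0.86
= 7.53


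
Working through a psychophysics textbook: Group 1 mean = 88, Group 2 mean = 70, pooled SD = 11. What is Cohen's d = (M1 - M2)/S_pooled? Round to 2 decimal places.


Cohen's d = (M1 - M2) / S_pooled
= (88 - 70) / 11
= 18 / 11
= 1.64


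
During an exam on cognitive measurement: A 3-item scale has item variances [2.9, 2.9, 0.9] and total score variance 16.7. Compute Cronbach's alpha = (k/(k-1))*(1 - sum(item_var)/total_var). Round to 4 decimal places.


alpha = (k/(k-1)) * (1 - sum(s_i^2)/s_total^2)
sum(item variances) = 6.7
k/(k-1) = 3/2 = 1.5
1 - 6.7/16.7 = 1 - 0.401198 = 0.598802
alpha = 1.5 * 0.598802
= 0.8982


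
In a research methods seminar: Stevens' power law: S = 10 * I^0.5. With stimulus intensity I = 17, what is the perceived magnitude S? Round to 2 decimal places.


S = 10 * 17^0.5
17^0.5 = 4.1231
S = 10 * 4.1231
= 41.23


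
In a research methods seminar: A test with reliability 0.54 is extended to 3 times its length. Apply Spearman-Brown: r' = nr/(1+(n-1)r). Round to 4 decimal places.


r_new = n*r / (1 + (n-1)*r)
Numerator = 3 * 0.54 = 1.62
Denominator = 1 + 2 * 0.54 = 2.08
r_new = 1.62 / 2.08
= 0.7788


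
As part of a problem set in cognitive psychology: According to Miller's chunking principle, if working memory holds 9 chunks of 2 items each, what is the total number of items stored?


Total items = chunks * items_per_chunk
= 9 * 2
= 18


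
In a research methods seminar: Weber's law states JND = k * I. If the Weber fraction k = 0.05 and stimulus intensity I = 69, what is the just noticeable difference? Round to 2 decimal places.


JND = k * I
JND = 0.05 * 69
= 3.45


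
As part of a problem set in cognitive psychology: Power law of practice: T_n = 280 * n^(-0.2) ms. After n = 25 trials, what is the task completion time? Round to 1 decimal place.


T_n = 280 * 25^(-0.2)
25^(-0.2) = 0.525306
T_n = 280 * 0.525306
= 147.1 ms


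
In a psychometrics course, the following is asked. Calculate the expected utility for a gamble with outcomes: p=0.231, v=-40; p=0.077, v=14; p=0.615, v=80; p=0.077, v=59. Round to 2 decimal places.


EU = sum(p_i * v_i)
0.231 * -40 = -9.24
0.077 * 14 = 1.078
0.615 * 80 = 49.2
0.077 * 59 = 4.543
EU = -9.24 + 1.078 + 49.2 + 4.543
= 45.58


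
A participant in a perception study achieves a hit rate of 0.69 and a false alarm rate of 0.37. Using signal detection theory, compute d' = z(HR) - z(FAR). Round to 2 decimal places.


d' = z(HR) - z(FAR)
z(0.69) = 0.4959
z(0.37) = -0.3319
d' = 0.4959 - -0.3319
= 0.83


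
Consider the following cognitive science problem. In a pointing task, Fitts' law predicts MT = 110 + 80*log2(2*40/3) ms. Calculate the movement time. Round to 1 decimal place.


MT = 110 + 80 * log2(2*40/3)
2D/W = 26.666667
log2(26.666667) = 4.737
MT = 110 + 80 * 4.737
= 489.0 ms


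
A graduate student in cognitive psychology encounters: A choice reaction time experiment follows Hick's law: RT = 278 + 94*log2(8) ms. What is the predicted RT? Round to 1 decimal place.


RT = 278 + 94 * log2(8)
log2(8) = 3.0
RT = 278 + 94 * 3.0
= 278 + 282.0
= 560.0 ms


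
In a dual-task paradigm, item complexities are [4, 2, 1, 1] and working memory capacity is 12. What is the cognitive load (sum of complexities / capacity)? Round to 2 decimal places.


Total complexity = 4 + 2 + 1 + 1 = 8
Load = total / capacity = 8 / 12
= 0.67


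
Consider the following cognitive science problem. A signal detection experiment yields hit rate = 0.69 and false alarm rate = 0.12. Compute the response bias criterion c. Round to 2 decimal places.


c = -0.5 * (z(HR) + z(FAR))
z(0.69) = 0.4959
z(0.12) = -1.175
c = -0.5 * (0.4959 + -1.175)
= -0.5 * -0.6791
= 0.34


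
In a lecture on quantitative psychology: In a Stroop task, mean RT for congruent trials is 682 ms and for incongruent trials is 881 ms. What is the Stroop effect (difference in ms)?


Stroop effect = RT(incongruent) - RT(congruent)
= 881 - 682
= 199 ms


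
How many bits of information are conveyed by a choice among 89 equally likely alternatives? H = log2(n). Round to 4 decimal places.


H = log2(n)
H = log2(89)
= 6.4757


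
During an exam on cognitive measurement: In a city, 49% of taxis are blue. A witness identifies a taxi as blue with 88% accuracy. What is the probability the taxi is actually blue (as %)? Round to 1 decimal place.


P(blue | says blue) = P(says blue | blue)*P(blue) / [P(says blue | blue)*P(blue) + P(says blue | not blue)*P(not blue)]
Numerator = 0.88 * 0.49 = 0.4312
False identification = 0.12 * 0.51 = 0.0612
P = 0.4312 / (0.4312 + 0.0612)
= 0.4312 / 0.4924
As percentage = 87.6


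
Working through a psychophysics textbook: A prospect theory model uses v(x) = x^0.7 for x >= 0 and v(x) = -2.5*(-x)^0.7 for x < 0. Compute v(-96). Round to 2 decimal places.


Since x = -96 < 0, use v(x) = -lambda*(-x)^alpha
(-x) = 96
96^0.7 = 24.4112
v(-96) = -2.5 * 24.4112
= -61.03


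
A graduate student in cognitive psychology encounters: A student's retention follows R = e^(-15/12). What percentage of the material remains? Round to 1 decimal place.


R = e^(-t/S)
-t/S = -15/12 = -1.25
R = e^(-1.25) = 0.286505
Percentage = 0.286505 * 100
= 28.7


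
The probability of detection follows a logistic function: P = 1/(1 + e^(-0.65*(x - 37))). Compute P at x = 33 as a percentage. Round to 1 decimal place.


P(x) = 1/(1 + e^(-0.65*(33 - 37)))
Exponent = -0.65 * -4 = 2.6
e^(2.6) = 13.463738
P = 1/(1 + 13.463738) = 0.069138
Percentage = 6.9


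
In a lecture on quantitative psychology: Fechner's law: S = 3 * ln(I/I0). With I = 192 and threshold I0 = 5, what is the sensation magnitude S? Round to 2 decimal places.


S = 3 * ln(192/5)
I/I0 = 38.4
ln(38.4) = 3.6481
S = 3 * 3.6481
= 10.94


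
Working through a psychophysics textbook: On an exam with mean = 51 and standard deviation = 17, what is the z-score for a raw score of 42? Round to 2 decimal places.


z = (X - mu) / sigma
= (42 - 51) / 17
= -9 / 17
= -0.53


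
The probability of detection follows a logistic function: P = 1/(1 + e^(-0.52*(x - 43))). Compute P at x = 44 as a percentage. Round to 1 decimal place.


P(x) = 1/(1 + e^(-0.52*(44 - 43)))
Exponent = -0.52 * 1 = -0.52
e^(-0.52) = 0.594521
P = 1/(1 + 0.594521) = 0.627148
Percentage = 62.7


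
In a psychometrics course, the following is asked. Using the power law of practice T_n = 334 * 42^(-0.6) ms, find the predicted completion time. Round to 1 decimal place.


T_n = 334 * 42^(-0.6)
42^(-0.6) = 0.106182
T_n = 334 * 0.106182
= 35.5 ms


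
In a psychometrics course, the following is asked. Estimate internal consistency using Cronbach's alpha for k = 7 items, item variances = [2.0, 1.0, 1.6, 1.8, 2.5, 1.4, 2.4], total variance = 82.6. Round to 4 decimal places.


alpha = (k/(k-1)) * (1 - sum(s_i^2)/s_total^2)
sum(item variances) = 12.7
k/(k-1) = 7/6 = 1.166667
1 - 12.7/82.6 = 1 - 0.153753 = 0.846247
alpha = 1.166667 * 0.846247
= 0.9873


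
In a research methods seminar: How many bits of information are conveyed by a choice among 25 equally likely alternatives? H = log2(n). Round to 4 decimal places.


H = log2(n)
H = log2(25)
= 4.6439


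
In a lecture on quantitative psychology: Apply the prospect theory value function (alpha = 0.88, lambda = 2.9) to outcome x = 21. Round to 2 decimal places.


Since x = 21 >= 0, use v(x) = x^0.88
21^0.88 = 14.5731
v(21) = 14.57


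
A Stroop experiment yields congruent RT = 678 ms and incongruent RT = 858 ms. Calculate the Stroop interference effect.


Stroop effect = RT(incongruent) - RT(congruent)
= 858 - 678
= 180 ms


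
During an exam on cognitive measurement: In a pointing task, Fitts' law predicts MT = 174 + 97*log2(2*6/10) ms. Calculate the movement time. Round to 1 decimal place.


MT = 174 + 97 * log2(2*6/10)
2D/W = 1.2
log2(1.2) = 0.263
MT = 174 + 97 * 0.263
= 199.5 ms


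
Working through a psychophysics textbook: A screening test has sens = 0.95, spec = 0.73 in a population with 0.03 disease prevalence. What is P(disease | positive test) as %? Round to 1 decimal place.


PPV = (sens * prev) / (sens * prev + (1-spec) * (1-prev))
Numerator = 0.95 * 0.03 = 0.0285
P(positive and no disease) = (1 - spec) * (1 - prev) = (1 - 0.73) * (1 - 0.03) = 0.2619
Denominator = 0.0285 + 0.2619 = 0.2904
PPV = 0.0285 / 0.2904 = 0.09814
As percentage = 9.8


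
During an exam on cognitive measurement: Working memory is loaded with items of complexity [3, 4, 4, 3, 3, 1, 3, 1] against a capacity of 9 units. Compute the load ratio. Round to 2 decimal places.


Total complexity = 3 + 4 + 4 + 3 + 3 + 1 + 3 + 1 = 22
Load = total / capacity = 22 / 9
= 2.44


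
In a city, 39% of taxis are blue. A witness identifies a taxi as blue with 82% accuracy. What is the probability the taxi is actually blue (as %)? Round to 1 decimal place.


P(blue | says blue) = P(says blue | blue)*P(blue) / [P(says blue | blue)*P(blue) + P(says blue | not blue)*P(not blue)]
Numerator = 0.82 * 0.39 = 0.3198
False identification = 0.18 * 0.61 = 0.1098
P = 0.3198 / (0.3198 + 0.1098)
= 0.3198 / 0.4296
As percentage = 74.4


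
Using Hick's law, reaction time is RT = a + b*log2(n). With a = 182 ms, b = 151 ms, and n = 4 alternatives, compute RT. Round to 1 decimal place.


RT = 182 + 151 * log2(4)
log2(4) = 2.0
RT = 182 + 151 * 2.0
= 182 + 302.0
= 484.0 ms


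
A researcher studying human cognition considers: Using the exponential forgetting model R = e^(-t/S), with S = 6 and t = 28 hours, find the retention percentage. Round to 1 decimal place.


R = e^(-t/S)
-t/S = -28/6 = -4.666667
R = e^(-4.666667) = 0.009404
Percentage = 0.009404 * 100
= 0.9


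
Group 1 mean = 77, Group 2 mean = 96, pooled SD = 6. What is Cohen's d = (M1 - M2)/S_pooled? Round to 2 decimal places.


Cohen's d = (M1 - M2) / S_pooled
= (77 - 96) / 6
= -19 / 6
= -3.17


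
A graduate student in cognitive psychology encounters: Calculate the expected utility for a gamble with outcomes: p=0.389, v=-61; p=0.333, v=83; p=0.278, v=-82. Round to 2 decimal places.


EU = sum(p_i * v_i)
0.389 * -61 = -23.729
0.333 * 83 = 27.639
0.278 * -82 = -22.796
EU = -23.729 + 27.639 + -22.796
= -18.89


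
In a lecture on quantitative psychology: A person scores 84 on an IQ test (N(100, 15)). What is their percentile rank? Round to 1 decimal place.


z = (IQ - mean) / SD
z = (84 - 100) / 15 = -1.0667
Percentile = Phi(-1.0667) * 100
Phi(-1.0667) = 0.143054
= 14.3


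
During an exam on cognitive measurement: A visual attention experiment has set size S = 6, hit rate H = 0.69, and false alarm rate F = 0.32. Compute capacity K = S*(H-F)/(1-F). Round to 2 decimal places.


K = S * (H - F) / (1 - F)
H - F = 0.37
1 - F = 0.68
K = 6 * 0.37 / 0.68
= 3.26


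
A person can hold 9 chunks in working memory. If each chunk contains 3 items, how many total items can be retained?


Total items = chunks * items_per_chunk
= 9 * 3
= 27


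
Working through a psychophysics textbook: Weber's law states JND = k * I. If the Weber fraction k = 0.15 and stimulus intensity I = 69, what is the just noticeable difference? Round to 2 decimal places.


JND = k * I
JND = 0.15 * 69
= 10.35


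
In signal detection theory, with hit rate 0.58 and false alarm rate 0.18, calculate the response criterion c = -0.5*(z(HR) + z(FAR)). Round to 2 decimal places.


c = -0.5 * (z(HR) + z(FAR))
z(0.58) = 0.2019
z(0.18) = -0.9154
c = -0.5 * (0.2019 + -0.9154)
= -0.5 * -0.7135
= 0.36


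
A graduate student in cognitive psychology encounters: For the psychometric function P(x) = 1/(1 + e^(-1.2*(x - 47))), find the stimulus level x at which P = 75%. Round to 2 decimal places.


At P = 0.75: 0.75 = 1/(1 + e^(-k*(x-x0)))
Solving: e^(-k*(x-x0)) = 1/3
x = x0 + ln(3)/k
ln(3) = 1.0986
x = 47 + 1.0986/1.2
= 47 + 0.9155
= 47.92


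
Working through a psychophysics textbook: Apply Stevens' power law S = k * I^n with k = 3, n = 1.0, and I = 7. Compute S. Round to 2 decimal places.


S = 3 * 7^1.0
7^1.0 = 7.0
S = 3 * 7.0
= 21.00


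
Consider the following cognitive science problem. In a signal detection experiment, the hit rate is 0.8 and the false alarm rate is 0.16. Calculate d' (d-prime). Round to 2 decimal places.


d' = z(HR) - z(FAR)
z(0.8) = 0.8416
z(0.16) = -0.9945
d' = 0.8416 - -0.9945
= 1.84


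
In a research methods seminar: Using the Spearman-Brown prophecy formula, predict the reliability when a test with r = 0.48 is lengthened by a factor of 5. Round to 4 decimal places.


r_new = n*r / (1 + (n-1)*r)
Numerator = 5 * 0.48 = 2.4
Denominator = 1 + 4 * 0.48 = 2.92
r_new = 2.4 / 2.92
= 0.8219


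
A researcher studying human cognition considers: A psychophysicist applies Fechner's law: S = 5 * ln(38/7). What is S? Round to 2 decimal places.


S = 5 * ln(38/7)
I/I0 = 5.428571
ln(5.428571) = 1.6917
S = 5 * 1.6917
= 8.46


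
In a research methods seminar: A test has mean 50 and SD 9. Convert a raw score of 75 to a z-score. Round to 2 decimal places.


z = (X - mu) / sigma
= (75 - 50) / 9
= 25 / 9
= 2.78


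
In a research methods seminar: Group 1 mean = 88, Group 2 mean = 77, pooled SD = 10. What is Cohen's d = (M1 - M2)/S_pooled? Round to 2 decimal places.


Cohen's d = (M1 - M2) / S_pooled
= (88 - 77) / 10
= 11 / 10
= 1.10


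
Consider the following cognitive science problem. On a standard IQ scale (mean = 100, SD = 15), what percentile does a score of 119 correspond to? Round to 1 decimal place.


z = (IQ - mean) / SD
z = (119 - 100) / 15 = 1.2667
Percentile = Phi(1.2667) * 100
Phi(1.2667) = 0.897369
= 89.7


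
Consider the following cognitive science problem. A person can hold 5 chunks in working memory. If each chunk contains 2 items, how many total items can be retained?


Total items = chunks * items_per_chunk
= 5 * 2
= 10


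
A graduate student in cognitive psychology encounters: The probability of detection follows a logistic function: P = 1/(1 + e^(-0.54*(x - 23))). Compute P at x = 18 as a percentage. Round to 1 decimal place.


P(x) = 1/(1 + e^(-0.54*(18 - 23)))
Exponent = -0.54 * -5 = 2.7
e^(2.7) = 14.879732
P = 1/(1 + 14.879732) = 0.062973
Percentage = 6.3


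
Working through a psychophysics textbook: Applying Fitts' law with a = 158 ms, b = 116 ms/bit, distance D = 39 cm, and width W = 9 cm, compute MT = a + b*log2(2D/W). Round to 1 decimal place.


MT = 158 + 116 * log2(2*39/9)
2D/W = 8.666667
log2(8.666667) = 3.1155
MT = 158 + 116 * 3.1155
= 519.4 ms


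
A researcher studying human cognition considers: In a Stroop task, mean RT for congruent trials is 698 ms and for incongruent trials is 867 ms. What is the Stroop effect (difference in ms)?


Stroop effect = RT(incongruent) - RT(congruent)
= 867 - 698
= 169 ms


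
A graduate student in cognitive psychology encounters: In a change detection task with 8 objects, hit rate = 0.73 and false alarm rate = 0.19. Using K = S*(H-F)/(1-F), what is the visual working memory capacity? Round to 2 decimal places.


K = S * (H - F) / (1 - F)
H - F = 0.54
1 - F = 0.81
K = 8 * 0.54 / 0.81
= 5.33


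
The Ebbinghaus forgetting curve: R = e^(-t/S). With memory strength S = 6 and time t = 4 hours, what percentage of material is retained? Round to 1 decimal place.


R = e^(-t/S)
-t/S = -4/6 = -0.666667
R = e^(-0.666667) = 0.513417
Percentage = 0.513417 * 100
= 51.3


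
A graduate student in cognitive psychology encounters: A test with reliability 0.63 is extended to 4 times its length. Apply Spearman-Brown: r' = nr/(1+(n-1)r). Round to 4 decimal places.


r_new = n*r / (1 + (n-1)*r)
Numerator = 4 * 0.63 = 2.52
Denominator = 1 + 3 * 0.63 = 2.89
r_new = 2.52 / 2.89
= 0.8720


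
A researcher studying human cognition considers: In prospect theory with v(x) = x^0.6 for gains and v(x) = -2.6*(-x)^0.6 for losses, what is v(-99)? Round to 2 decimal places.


Since x = -99 < 0, use v(x) = -lambda*(-x)^alpha
(-x) = 99
99^0.6 = 15.7536
v(-99) = -2.6 * 15.7536
= -40.96


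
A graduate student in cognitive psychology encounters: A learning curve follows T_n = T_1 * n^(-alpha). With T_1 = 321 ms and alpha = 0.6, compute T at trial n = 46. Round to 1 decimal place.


T_n = 321 * 46^(-0.6)
46^(-0.6) = 0.100541
T_n = 321 * 0.100541
= 32.3 ms


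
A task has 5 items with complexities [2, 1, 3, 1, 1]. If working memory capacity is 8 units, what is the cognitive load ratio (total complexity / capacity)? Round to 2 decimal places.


Total complexity = 2 + 1 + 3 + 1 + 1 = 8
Load = total / capacity = 8 / 8
= 1.00


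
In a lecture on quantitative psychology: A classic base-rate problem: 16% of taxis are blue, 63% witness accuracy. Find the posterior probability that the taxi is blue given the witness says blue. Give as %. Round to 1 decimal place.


P(blue | says blue) = P(says blue | blue)*P(blue) / [P(says blue | blue)*P(blue) + P(says blue | not blue)*P(not blue)]
Numerator = 0.63 * 0.16 = 0.1008
False identification = 0.37 * 0.84 = 0.3108
P = 0.1008 / (0.1008 + 0.3108)
= 0.1008 / 0.4116
As percentage = 24.5


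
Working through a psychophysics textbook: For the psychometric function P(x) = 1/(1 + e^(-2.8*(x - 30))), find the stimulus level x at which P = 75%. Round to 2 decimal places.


At P = 0.75: 0.75 = 1/(1 + e^(-k*(x-x0)))
Solving: e^(-k*(x-x0)) = 1/3
x = x0 + ln(3)/k
ln(3) = 1.0986
x = 30 + 1.0986/2.8
= 30 + 0.3924
= 30.39


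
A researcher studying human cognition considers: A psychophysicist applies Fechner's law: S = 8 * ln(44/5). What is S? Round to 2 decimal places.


S = 8 * ln(44/5)
I/I0 = 8.8
ln(8.8) = 2.1748
S = 8 * 2.1748
= 17.40


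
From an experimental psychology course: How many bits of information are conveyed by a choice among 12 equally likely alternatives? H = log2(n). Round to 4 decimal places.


H = log2(n)
H = log2(12)
= 3.5850


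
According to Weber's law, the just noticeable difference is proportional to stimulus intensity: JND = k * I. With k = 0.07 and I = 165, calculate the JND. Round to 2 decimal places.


JND = k * I
JND = 0.07 * 165
= 11.55


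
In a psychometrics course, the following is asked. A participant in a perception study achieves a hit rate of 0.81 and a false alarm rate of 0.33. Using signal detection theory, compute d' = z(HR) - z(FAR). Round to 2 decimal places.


d' = z(HR) - z(FAR)
z(0.81) = 0.8779
z(0.33) = -0.4399
d' = 0.8779 - -0.4399
= 1.32


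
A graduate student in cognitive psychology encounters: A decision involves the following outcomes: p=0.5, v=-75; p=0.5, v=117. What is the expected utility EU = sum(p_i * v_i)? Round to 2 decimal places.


EU = sum(p_i * v_i)
0.5 * -75 = -37.5
0.5 * 117 = 58.5
EU = -37.5 + 58.5
= 21.00


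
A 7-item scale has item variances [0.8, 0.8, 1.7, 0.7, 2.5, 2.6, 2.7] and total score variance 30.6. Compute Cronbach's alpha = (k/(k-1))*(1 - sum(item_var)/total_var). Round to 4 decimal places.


alpha = (k/(k-1)) * (1 - sum(s_i^2)/s_total^2)
sum(item variances) = 11.8
k/(k-1) = 7/6 = 1.166667
1 - 11.8/30.6 = 1 - 0.385621 = 0.614379
alpha = 1.166667 * 0.614379
= 0.7168


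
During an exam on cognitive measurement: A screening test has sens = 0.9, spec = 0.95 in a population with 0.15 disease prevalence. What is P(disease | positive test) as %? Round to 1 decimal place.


PPV = (sens * prev) / (sens * prev + (1-spec) * (1-prev))
Numerator = 0.9 * 0.15 = 0.135
P(positive and no disease) = (1 - spec) * (1 - prev) = (1 - 0.95) * (1 - 0.15) = 0.0425
Denominator = 0.135 + 0.0425 = 0.1775
PPV = 0.135 / 0.1775 = 0.760563
As percentage = 76.1


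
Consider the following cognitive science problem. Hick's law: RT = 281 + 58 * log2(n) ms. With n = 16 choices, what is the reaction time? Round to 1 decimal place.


RT = 281 + 58 * log2(16)
log2(16) = 4.0
RT = 281 + 58 * 4.0
= 281 + 232.0
= 513.0 ms


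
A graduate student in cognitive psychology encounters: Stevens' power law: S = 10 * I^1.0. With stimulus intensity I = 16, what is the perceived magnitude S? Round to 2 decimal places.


S = 10 * 16^1.0
16^1.0 = 16.0
S = 10 * 16.0
= 160.00


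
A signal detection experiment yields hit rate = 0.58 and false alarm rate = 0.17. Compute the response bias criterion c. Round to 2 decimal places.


c = -0.5 * (z(HR) + z(FAR))
z(0.58) = 0.2019
z(0.17) = -0.9542
c = -0.5 * (0.2019 + -0.9542)
= -0.5 * -0.7523
= 0.38


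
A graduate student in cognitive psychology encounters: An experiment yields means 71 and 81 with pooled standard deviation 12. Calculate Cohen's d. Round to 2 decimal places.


Cohen's d = (M1 - M2) / S_pooled
= (71 - 81) / 12
= -10 / 12
= -0.83


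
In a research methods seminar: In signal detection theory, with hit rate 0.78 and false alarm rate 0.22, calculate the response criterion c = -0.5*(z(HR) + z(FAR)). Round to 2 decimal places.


c = -0.5 * (z(HR) + z(FAR))
z(0.78) = 0.7722
z(0.22) = -0.7722
c = -0.5 * (0.7722 + -0.7722)
= -0.5 * 0.0
= 0.00


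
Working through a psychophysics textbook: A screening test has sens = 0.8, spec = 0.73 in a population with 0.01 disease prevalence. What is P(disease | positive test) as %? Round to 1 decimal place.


PPV = (sens * prev) / (sens * prev + (1-spec) * (1-prev))
Numerator = 0.8 * 0.01 = 0.008
P(positive and no disease) = (1 - spec) * (1 - prev) = (1 - 0.73) * (1 - 0.01) = 0.2673
Denominator = 0.008 + 0.2673 = 0.2753
PPV = 0.008 / 0.2753 = 0.029059
As percentage = 2.9


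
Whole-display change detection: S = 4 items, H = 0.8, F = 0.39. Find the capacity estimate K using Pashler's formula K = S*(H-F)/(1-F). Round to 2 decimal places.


K = S * (H - F) / (1 - F)
H - F = 0.41
1 - F = 0.61
K = 4 * 0.41 / 0.61
= 2.69


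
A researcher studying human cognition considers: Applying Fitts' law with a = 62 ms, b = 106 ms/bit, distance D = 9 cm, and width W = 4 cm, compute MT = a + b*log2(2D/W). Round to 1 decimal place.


MT = 62 + 106 * log2(2*9/4)
2D/W = 4.5
log2(4.5) = 2.1699
MT = 62 + 106 * 2.1699
= 292.0 ms


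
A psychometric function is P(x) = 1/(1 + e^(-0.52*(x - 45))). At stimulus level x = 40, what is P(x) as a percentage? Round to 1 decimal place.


P(x) = 1/(1 + e^(-0.52*(40 - 45)))
Exponent = -0.52 * -5 = 2.6
e^(2.6) = 13.463738
P = 1/(1 + 13.463738) = 0.069138
Percentage = 6.9


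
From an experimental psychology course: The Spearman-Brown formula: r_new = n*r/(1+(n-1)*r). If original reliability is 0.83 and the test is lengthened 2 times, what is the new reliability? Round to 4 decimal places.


r_new = n*r / (1 + (n-1)*r)
Numerator = 2 * 0.83 = 1.66
Denominator = 1 + 1 * 0.83 = 1.83
r_new = 1.66 / 1.83
= 0.9071


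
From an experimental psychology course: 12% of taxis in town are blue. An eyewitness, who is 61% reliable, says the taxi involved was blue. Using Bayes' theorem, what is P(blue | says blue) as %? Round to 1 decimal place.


P(blue | says blue) = P(says blue | blue)*P(blue) / [P(says blue | blue)*P(blue) + P(says blue | not blue)*P(not blue)]
Numerator = 0.61 * 0.12 = 0.0732
False identification = 0.39 * 0.88 = 0.3432
P = 0.0732 / (0.0732 + 0.3432)
= 0.0732 / 0.4164
As percentage = 17.6


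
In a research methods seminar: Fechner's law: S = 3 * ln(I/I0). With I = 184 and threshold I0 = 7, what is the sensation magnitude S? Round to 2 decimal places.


S = 3 * ln(184/7)
I/I0 = 26.285714
ln(26.285714) = 3.269
S = 3 * 3.269
= 9.81


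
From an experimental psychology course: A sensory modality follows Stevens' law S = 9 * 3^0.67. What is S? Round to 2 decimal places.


S = 9 * 3^0.67
3^0.67 = 2.0877
S = 9 * 2.0877
= 18.79


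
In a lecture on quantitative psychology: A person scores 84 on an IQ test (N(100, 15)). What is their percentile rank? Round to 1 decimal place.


z = (IQ - mean) / SD
z = (84 - 100) / 15 = -1.0667
Percentile = Phi(-1.0667) * 100
Phi(-1.0667) = 0.143054
= 14.3


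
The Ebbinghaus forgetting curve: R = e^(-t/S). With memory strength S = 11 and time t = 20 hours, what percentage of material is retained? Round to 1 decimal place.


R = e^(-t/S)
-t/S = -20/11 = -1.818182
R = e^(-1.818182) = 0.162321
Percentage = 0.162321 * 100
= 16.2


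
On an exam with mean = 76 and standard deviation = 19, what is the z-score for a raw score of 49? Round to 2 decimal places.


z = (X - mu) / sigma
= (49 - 76) / 19
= -27 / 19
= -1.42


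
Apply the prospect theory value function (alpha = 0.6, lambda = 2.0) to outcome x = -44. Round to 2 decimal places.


Since x = -44 < 0, use v(x) = -lambda*(-x)^alpha
(-x) = 44
44^0.6 = 9.6844
v(-44) = -2.0 * 9.6844
= -19.37


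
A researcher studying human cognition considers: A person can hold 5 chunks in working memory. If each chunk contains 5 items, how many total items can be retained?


Total items = chunks * items_per_chunk
= 5 * 5
= 25


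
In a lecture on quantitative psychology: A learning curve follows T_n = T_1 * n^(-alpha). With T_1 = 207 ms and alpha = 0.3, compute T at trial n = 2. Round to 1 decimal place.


T_n = 207 * 2^(-0.3)
2^(-0.3) = 0.812252
T_n = 207 * 0.812252
= 168.1 ms


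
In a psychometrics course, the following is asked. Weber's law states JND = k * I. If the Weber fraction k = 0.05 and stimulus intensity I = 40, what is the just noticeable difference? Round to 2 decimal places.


JND = k * I
JND = 0.05 * 40
= 2.00


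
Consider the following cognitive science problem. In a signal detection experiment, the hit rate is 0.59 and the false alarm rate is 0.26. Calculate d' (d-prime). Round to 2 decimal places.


d' = z(HR) - z(FAR)
z(0.59) = 0.2275
z(0.26) = -0.6433
d' = 0.2275 - -0.6433
= 0.87


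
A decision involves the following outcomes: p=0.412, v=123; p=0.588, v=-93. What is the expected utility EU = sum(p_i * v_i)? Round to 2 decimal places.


EU = sum(p_i * v_i)
0.412 * 123 = 50.676
0.588 * -93 = -54.684
EU = 50.676 + -54.684
= -4.01


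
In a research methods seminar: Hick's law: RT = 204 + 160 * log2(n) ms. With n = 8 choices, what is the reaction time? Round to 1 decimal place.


RT = 204 + 160 * log2(8)
log2(8) = 3.0
RT = 204 + 160 * 3.0
= 204 + 480.0
= 684.0 ms


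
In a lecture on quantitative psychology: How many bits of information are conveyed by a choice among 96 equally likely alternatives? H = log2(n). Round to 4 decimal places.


H = log2(n)
H = log2(96)
= 6.5850


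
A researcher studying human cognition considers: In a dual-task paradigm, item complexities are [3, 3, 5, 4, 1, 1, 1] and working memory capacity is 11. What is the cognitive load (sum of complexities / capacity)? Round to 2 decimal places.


Total complexity = 3 + 3 + 5 + 4 + 1 + 1 + 1 = 18
Load = total / capacity = 18 / 11
= 1.64


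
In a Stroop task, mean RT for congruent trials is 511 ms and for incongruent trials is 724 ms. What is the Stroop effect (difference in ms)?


Stroop effect = RT(incongruent) - RT(congruent)
= 724 - 511
= 213 ms


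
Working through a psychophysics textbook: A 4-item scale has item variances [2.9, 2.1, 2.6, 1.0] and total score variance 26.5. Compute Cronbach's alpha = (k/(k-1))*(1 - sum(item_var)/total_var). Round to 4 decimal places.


alpha = (k/(k-1)) * (1 - sum(s_i^2)/s_total^2)
sum(item variances) = 8.6
k/(k-1) = 4/3 = 1.333333
1 - 8.6/26.5 = 1 - 0.324528 = 0.675472
alpha = 1.333333 * 0.675472
= 0.9006


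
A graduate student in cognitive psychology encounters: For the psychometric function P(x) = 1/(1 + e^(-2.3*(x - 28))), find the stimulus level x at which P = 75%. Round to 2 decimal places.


At P = 0.75: 0.75 = 1/(1 + e^(-k*(x-x0)))
Solving: e^(-k*(x-x0)) = 1/3
x = x0 + ln(3)/k
ln(3) = 1.0986
x = 28 + 1.0986/2.3
= 28 + 0.4777
= 28.48


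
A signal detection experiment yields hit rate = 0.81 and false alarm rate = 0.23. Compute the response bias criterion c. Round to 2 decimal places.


c = -0.5 * (z(HR) + z(FAR))
z(0.81) = 0.8779
z(0.23) = -0.7388
c = -0.5 * (0.8779 + -0.7388)
= -0.5 * 0.1391
= -0.07


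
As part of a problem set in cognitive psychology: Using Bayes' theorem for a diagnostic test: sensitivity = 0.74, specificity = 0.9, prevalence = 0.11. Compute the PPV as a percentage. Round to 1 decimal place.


PPV = (sens * prev) / (sens * prev + (1-spec) * (1-prev))
Numerator = 0.74 * 0.11 = 0.0814
P(positive and no disease) = (1 - spec) * (1 - prev) = (1 - 0.9) * (1 - 0.11) = 0.089
Denominator = 0.0814 + 0.089 = 0.1704
PPV = 0.0814 / 0.1704 = 0.4777
As percentage = 47.8


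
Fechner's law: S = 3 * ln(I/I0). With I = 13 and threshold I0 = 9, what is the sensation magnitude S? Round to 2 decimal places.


S = 3 * ln(13/9)
I/I0 = 1.444444
ln(1.444444) = 0.3677
S = 3 * 0.3677
= 1.10


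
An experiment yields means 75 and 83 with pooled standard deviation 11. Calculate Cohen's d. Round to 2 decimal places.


Cohen's d = (M1 - M2) / S_pooled
= (75 - 83) / 11
= -8 / 11
= -0.73


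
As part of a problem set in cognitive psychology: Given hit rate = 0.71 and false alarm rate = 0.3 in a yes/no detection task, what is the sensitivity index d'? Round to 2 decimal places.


d' = z(HR) - z(FAR)
z(0.71) = 0.5534
z(0.3) = -0.5244
d' = 0.5534 - -0.5244
= 1.08


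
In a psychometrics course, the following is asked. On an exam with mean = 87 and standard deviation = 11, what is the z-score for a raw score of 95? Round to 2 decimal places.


z = (X - mu) / sigma
= (95 - 87) / 11
= 8 / 11
= 0.73


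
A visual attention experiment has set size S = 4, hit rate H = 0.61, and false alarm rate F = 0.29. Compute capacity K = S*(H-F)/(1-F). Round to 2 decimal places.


K = S * (H - F) / (1 - F)
H - F = 0.32
1 - F = 0.71
K = 4 * 0.32 / 0.71
= 1.80


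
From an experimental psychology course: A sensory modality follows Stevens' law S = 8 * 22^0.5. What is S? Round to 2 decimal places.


S = 8 * 22^0.5
22^0.5 = 4.6904
S = 8 * 4.6904
= 37.52


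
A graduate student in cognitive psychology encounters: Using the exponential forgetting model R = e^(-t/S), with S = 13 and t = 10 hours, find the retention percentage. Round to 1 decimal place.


R = e^(-t/S)
-t/S = -10/13 = -0.769231
R = e^(-0.769231) = 0.463369
Percentage = 0.463369 * 100
= 46.3


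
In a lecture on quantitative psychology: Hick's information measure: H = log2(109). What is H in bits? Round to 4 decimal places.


H = log2(n)
H = log2(109)
= 6.7682


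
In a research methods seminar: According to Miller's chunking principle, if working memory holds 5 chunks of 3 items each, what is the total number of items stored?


Total items = chunks * items_per_chunk
= 5 * 3
= 15


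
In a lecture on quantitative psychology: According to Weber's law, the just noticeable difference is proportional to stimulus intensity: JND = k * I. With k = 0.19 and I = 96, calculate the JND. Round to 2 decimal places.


JND = k * I
JND = 0.19 * 96
= 18.24


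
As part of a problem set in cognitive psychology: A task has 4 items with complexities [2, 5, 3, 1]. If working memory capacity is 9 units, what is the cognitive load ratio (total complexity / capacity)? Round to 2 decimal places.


Total complexity = 2 + 5 + 3 + 1 = 11
Load = total / capacity = 11 / 9
= 1.22


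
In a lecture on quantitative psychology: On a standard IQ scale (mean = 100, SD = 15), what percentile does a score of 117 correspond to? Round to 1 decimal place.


z = (IQ - mean) / SD
z = (117 - 100) / 15 = 1.1333
Percentile = Phi(1.1333) * 100
Phi(1.1333) = 0.871456
= 87.1


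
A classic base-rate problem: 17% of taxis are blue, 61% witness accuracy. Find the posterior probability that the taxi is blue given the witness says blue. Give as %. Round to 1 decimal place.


P(blue | says blue) = P(says blue | blue)*P(blue) / [P(says blue | blue)*P(blue) + P(says blue | not blue)*P(not blue)]
Numerator = 0.61 * 0.17 = 0.1037
False identification = 0.39 * 0.83 = 0.3237
P = 0.1037 / (0.1037 + 0.3237)
= 0.1037 / 0.4274
As percentage = 24.3


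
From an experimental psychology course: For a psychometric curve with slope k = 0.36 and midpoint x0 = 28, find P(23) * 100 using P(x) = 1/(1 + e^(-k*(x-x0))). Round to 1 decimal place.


P(x) = 1/(1 + e^(-0.36*(23 - 28)))
Exponent = -0.36 * -5 = 1.8
e^(1.8) = 6.049647
P = 1/(1 + 6.049647) = 0.141851
Percentage = 14.2
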